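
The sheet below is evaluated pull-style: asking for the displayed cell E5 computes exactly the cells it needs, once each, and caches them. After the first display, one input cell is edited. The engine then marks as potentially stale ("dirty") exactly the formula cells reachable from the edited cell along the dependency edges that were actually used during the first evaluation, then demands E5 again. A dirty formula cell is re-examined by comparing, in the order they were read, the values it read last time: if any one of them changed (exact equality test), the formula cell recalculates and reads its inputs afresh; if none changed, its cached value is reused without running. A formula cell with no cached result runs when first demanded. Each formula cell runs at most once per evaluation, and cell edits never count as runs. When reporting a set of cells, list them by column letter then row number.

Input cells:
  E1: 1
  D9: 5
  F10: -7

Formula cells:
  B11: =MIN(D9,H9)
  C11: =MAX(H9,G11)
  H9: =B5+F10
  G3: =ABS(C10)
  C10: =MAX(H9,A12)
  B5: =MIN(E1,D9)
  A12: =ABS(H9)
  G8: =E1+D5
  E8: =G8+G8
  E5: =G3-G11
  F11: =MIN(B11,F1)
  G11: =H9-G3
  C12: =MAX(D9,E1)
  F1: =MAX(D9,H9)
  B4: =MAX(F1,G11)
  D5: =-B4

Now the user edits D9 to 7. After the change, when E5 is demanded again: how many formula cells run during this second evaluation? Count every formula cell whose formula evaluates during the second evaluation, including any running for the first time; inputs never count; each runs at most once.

First demand of the output computes:
  B5 = MIN(1, 5) = 1
  H9 = 1 + -7 = -6
  A12 = ABS(-6) = 6
  C10 = MAX(-6, 6) = 6
  G3 = ABS(6) = 6
  G11 = -6 - 6 = -12
  E5 = 6 - -12 = 18

After the edit, cleaning proceeds:
  B5: a read changed (D9 5->7) — executes, giving 1 — identical to its old value.
  H9: dirty, but its reads are unchanged (B5 unchanged, F10 unchanged); cached -6 stands.
  A12: dirty, but its reads are unchanged (H9 unchanged); cached 6 stands.
  C10: dirty, but its reads are unchanged (H9 unchanged, A12 unchanged); cached 6 stands.
  G3: dirty, but its reads are unchanged (C10 unchanged); cached 6 stands.
  G11: dirty, but its reads are unchanged (H9 unchanged, G3 unchanged); cached -12 stands.
  E5: dirty, but its reads are unchanged (G3 unchanged, G11 unchanged); cached 18 stands.

Note the absorption at B5: it re-runs yet its value is the same, leaving the output's value untouched.

1 formula cells run: B5.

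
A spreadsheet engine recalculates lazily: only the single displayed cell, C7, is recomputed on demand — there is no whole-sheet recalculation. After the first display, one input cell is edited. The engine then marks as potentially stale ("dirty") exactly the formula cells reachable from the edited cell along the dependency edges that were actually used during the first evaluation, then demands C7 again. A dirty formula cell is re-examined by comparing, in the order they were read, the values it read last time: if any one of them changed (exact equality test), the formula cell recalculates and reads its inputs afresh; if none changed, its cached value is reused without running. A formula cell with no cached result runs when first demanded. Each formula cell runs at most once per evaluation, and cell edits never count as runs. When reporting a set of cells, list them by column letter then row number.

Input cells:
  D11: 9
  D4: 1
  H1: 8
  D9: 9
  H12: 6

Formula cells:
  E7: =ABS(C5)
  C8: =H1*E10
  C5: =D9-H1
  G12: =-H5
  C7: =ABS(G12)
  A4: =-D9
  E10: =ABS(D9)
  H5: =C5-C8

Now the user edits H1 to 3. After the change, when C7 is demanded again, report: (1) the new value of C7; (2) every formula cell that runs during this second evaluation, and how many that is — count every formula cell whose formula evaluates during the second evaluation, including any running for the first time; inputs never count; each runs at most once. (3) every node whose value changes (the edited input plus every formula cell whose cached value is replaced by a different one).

First evaluation (everything demanded from the output):
  C5 = 9 - 8 = 1
  E10 = ABS(9) = 9
  C8 = 8 * 9 = 72
  H5 = 1 - 72 = -71
  G12 = -(-71) = 71
  C7 = ABS(71) = 71

Propagation after the edit:
  C5: runs — H1 8->3; result 6.
  C8: runs — H1 8->3; result 27.
  H5: runs — C5 1->6; C8 72->27; result -21.
  G12: runs — H5 -71->-21; result 21.
  C7: runs — G12 71->21; result 21.

New value of C7: 21.
Formula cells that run: C5, C7, C8, G12, H5 — 5 in total.
Values that change: C5, C7, C8, G12, H1, H5.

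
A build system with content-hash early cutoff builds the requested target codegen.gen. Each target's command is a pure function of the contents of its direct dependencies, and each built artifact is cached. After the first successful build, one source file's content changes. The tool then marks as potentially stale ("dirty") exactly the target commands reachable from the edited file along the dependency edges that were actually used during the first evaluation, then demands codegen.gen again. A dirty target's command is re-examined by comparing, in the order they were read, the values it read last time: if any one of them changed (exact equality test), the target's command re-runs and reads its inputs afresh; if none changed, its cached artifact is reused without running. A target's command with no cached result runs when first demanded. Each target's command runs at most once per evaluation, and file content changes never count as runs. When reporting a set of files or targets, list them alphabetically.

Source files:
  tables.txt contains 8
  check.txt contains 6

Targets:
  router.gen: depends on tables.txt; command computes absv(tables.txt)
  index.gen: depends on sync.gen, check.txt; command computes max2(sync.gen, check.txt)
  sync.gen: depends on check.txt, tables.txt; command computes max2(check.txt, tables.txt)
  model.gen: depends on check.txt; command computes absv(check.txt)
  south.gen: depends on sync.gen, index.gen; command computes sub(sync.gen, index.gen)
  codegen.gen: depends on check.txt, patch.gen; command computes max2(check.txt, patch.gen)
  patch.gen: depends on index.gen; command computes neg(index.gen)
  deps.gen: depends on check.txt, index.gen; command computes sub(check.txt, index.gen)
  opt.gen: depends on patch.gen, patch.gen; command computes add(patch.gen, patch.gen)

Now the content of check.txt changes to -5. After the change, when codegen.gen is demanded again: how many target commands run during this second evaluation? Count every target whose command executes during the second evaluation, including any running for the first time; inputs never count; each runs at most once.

First evaluation (everything demanded from the output):
  sync.gen = max2(6, 8) = 8
  index.gen = max2(8, 6) = 8
  patch.gen = neg(8) = -8
  codegen.gen = max2(6, -8) = 6

Propagation after the edit:
  sync.gen: runs — check.txt 6->-5; result 8 (same value as before).
  index.gen: runs — check.txt 6->-5; result 8 (same value as before).
  patch.gen: checked — values it read are unchanged (index.gen unchanged); reused cached -8 without running.
  codegen.gen: runs — check.txt 6->-5; result -5.

Key observation: the cutoff stops propagation at patch.gen — its inputs' values are unchanged, so it reuses its cache.

Target commands that run: codegen.gen, index.gen, sync.gen — 3 in total.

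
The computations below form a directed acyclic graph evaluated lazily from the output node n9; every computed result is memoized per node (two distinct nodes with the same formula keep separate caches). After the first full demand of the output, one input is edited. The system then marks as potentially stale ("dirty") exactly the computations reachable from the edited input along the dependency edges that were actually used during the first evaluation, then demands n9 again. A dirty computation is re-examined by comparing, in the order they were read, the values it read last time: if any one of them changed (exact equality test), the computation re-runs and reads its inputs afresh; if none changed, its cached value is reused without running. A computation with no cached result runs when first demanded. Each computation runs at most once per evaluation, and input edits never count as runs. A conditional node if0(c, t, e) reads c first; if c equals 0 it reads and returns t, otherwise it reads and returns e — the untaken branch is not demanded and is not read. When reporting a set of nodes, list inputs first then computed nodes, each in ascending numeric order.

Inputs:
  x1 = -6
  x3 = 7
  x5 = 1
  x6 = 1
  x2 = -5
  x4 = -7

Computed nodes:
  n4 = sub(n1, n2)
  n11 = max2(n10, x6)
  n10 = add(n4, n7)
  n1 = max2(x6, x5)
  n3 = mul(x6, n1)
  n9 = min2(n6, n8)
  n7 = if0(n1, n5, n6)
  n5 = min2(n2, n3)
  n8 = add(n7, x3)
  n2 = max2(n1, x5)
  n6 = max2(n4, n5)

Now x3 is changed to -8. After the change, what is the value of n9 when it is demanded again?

Demanding n9 again yields -7.

First demand of the output computes:
  n1 = max2(1, 1) = 1
  n2 = max2(1, 1) = 1
  n3 = mul(1, 1) = 1
  n4 = sub(1, 1) = 0
  n5 = min2(1, 1) = 1
  n6 = max2(0, 1) = 1
  n7 = if0(n1=1 -> else branch n6) = 1
  n8 = add(1, 7) = 8
  n9 = min2(1, 8) = 1

After the edit, cleaning proceeds:
  n8: a read changed (x3 7->-8) — executes, giving -7.
  n9: a read changed (n8 8->-7) — executes, giving -7.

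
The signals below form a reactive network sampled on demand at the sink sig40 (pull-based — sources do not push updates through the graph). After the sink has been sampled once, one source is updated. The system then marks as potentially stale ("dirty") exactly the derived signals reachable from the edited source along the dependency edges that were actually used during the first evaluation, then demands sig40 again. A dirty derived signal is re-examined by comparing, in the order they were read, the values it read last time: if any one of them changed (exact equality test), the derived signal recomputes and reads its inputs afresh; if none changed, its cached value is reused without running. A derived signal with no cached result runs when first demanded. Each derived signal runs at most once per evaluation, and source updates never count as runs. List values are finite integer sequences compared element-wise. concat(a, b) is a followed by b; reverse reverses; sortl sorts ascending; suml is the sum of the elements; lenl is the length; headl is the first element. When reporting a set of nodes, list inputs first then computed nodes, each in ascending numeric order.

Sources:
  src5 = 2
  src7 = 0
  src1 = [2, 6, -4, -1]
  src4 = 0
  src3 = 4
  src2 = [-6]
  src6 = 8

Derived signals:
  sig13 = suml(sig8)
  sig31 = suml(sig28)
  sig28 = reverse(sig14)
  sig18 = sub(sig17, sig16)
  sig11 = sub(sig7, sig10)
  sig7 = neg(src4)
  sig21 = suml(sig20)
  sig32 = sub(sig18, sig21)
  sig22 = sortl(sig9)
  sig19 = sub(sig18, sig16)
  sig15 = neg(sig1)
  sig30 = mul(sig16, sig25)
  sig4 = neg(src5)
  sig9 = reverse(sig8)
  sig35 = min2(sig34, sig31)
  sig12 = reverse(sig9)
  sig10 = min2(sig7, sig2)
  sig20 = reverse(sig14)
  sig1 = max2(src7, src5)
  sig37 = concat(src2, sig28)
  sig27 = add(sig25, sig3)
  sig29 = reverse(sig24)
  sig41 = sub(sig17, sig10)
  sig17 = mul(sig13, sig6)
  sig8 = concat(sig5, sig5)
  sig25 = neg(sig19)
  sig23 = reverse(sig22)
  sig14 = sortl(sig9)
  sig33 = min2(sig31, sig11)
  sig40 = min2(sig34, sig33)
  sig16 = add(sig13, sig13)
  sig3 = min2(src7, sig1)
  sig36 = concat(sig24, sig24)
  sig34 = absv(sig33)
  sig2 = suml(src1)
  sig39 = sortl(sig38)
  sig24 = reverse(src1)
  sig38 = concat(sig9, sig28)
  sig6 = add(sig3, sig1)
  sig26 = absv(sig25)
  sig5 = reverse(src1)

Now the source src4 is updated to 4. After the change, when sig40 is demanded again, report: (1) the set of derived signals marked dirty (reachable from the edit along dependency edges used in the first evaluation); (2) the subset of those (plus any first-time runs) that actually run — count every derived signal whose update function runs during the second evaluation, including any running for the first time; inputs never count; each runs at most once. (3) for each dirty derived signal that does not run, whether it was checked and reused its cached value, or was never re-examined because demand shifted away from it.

Dirty set: sig7, sig10, sig11, sig33, sig34, sig40.
Run set: sig7, sig10, sig11 (3 run).
Re-examined without running (cache reused): sig33, sig34, sig40.
The important point: sig11 recomputes to an identical value, and the output ends up unchanged.

Initial pass — values computed on the first demand:
  sig2 = suml([2, 6, -4, -1]) = 3
  sig5 = reverse([2, 6, -4, -1]) = [-1, -4, 6, 2]
  sig7 = neg(0) = 0
  sig8 = concat([-1, -4, 6, 2], [-1, -4, 6, 2]) = [-1, -4, 6, 2, -1, -4, 6, 2]
  sig9 = reverse([-1, -4, 6, 2, -1, -4, 6, 2]) = [2, 6, -4, -1, 2, 6, -4, -1]
  sig10 = min2(0, 3) = 0
  sig11 = sub(0, 0) = 0
  sig14 = sortl([2, 6, -4, -1, 2, 6, -4, -1]) = [-4, -4, -1, -1, 2, 2, 6, 6]
  sig28 = reverse([-4, -4, -1, -1, 2, 2, 6, 6]) = [6, 6, 2, 2, -1, -1, -4, -4]
  sig31 = suml([6, 6, 2, 2, -1, -1, -4, -4]) = 6
  sig33 = min2(6, 0) = 0
  sig34 = absv(0) = 0
  sig40 = min2(0, 0) = 0

Second demand — change propagation:
  sig7: re-runs because src4 0->4; new result -4.
  sig10: re-runs because sig7 0->-4; new result -4.
  sig11: re-runs because sig7 0->-4; sig10 0->-4; new result 0 (unchanged).
  sig33: re-examined; everything it read last time is the same (sig31 unchanged, sig11 unchanged) — cache 0 kept, no run.
  sig34: re-examined; everything it read last time is the same (sig33 unchanged) — cache 0 kept, no run.
  sig40: re-examined; everything it read last time is the same (sig34 unchanged, sig33 unchanged) — cache 0 kept, no run.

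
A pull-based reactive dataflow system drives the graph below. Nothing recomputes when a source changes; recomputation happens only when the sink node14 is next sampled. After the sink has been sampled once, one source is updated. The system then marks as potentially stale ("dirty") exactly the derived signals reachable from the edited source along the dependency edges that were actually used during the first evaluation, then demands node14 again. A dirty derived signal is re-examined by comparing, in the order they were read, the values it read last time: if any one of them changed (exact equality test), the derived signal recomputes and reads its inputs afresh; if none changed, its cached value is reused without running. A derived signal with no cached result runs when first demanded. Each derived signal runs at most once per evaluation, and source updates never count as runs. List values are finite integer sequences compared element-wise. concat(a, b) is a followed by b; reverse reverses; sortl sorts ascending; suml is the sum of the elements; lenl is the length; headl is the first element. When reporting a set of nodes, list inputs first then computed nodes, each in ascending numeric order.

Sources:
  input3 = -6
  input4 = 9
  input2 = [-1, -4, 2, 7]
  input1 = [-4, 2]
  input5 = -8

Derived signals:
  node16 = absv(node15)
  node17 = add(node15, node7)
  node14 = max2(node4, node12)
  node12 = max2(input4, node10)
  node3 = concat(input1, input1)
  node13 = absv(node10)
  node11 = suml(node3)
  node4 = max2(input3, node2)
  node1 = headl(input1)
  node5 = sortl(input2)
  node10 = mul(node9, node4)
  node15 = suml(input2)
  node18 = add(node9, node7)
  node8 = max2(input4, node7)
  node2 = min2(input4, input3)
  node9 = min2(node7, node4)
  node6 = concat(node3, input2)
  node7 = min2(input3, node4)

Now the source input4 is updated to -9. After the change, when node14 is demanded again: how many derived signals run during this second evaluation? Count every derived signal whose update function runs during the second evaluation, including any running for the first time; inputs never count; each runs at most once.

First evaluation (everything demanded from the output):
  node2 = min2(9, -6) = -6
  node4 = max2(-6, -6) = -6
  node7 = min2(-6, -6) = -6
  node9 = min2(-6, -6) = -6
  node10 = mul(-6, -6) = 36
  node12 = max2(9, 36) = 36
  node14 = max2(-6, 36) = 36

Propagation after the edit:
  node2: runs — input4 9->-9; result -9.
  node4: runs — node2 -6->-9; result -6 (same value as before).
  node7: checked — values it read are unchanged (input3 unchanged, node4 unchanged); reused cached -6 without running.
  node9: checked — values it read are unchanged (node7 unchanged, node4 unchanged); reused cached -6 without running.
  node10: checked — values it read are unchanged (node9 unchanged, node4 unchanged); reused cached 36 without running.
  node12: runs — input4 9->-9; result 36 (same value as before).
  node14: checked — values it read are unchanged (node4 unchanged, node12 unchanged); reused cached 36 without running.

Key observation: the cutoff stops propagation at node7 — its inputs' values are unchanged, so it reuses its cache.

Derived signals that run: node2, node4, node12 — 3 in total.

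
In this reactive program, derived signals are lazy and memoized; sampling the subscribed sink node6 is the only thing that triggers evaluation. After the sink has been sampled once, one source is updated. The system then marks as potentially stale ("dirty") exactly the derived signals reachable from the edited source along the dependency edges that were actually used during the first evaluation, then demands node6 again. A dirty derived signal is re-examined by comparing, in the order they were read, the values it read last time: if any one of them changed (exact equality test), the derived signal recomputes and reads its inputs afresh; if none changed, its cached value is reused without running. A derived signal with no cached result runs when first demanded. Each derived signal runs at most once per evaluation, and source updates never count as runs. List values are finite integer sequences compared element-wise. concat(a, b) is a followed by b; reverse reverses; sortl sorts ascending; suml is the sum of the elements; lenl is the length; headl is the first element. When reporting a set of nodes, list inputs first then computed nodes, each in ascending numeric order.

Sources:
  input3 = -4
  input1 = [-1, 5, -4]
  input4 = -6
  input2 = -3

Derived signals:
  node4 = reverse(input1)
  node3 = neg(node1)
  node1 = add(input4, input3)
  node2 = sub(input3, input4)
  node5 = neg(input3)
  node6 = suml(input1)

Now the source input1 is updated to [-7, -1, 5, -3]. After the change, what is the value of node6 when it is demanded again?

Demanding node6 again yields -6.

First demand of the output computes:
  node6 = suml([-1, 5, -4]) = 0

After the edit, cleaning proceeds:
  node6: a read changed (input1 [-1, 5, -4]->[-7, -1, 5, -3]) — executes, giving -6.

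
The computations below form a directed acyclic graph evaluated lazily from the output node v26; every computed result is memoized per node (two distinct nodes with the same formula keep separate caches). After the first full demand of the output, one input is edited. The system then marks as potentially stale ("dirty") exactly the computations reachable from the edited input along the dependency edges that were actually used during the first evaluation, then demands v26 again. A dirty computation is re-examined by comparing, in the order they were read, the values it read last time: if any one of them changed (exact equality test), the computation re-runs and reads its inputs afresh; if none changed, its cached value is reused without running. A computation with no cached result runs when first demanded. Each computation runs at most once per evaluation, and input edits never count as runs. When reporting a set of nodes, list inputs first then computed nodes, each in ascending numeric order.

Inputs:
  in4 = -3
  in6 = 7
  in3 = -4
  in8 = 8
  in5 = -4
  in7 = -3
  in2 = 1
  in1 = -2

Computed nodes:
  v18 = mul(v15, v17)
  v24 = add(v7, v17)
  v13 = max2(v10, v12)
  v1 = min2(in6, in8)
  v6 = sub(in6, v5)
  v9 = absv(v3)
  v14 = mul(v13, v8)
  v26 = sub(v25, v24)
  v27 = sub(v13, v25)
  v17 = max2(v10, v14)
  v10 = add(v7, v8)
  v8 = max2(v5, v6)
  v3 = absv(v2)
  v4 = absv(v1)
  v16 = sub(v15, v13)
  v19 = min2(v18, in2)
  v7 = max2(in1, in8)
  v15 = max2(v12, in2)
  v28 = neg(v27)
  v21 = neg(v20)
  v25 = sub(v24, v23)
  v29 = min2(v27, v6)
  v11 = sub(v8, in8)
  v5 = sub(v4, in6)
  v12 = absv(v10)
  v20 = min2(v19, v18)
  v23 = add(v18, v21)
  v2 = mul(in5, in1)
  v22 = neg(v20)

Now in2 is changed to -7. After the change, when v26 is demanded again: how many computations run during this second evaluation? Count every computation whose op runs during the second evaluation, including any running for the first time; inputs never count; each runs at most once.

7 computations run: v15, v19, v20, v21, v23, v25, v26.
Note where the cutoff bites: v18 is checked, finds nothing changed, and keeps its cache.

First demand of the output computes:
  v1 = min2(7, 8) = 7
  v4 = absv(7) = 7
  v5 = sub(7, 7) = 0
  v6 = sub(7, 0) = 7
  v7 = max2(-2, 8) = 8
  v8 = max2(0, 7) = 7
  v10 = add(8, 7) = 15
  v12 = absv(15) = 15
  v13 = max2(15, 15) = 15
  v14 = mul(15, 7) = 105
  v15 = max2(15, 1) = 15
  v17 = max2(15, 105) = 105
  v18 = mul(15, 105) = 1575
  v19 = min2(1575, 1) = 1
  v20 = min2(1, 1575) = 1
  v21 = neg(1) = -1
  v23 = add(1575, -1) = 1574
  v24 = add(8, 105) = 113
  v25 = sub(113, 1574) = -1461
  v26 = sub(-1461, 113) = -1574

After the edit, cleaning proceeds:
  v15: a read changed (in2 1->-7) — executes, giving 15 — identical to its old value.
  v18: dirty, but its reads are unchanged (v15 unchanged, v17 unchanged); cached 1575 stands.
  v19: a read changed (in2 1->-7) — executes, giving -7.
  v20: a read changed (v19 1->-7) — executes, giving -7.
  v21: a read changed (v20 1->-7) — executes, giving 7.
  v23: a read changed (v21 -1->7) — executes, giving 1582.
  v25: a read changed (v23 1574->1582) — executes, giving -1469.
  v26: a read changed (v25 -1461->-1469) — executes, giving -1582.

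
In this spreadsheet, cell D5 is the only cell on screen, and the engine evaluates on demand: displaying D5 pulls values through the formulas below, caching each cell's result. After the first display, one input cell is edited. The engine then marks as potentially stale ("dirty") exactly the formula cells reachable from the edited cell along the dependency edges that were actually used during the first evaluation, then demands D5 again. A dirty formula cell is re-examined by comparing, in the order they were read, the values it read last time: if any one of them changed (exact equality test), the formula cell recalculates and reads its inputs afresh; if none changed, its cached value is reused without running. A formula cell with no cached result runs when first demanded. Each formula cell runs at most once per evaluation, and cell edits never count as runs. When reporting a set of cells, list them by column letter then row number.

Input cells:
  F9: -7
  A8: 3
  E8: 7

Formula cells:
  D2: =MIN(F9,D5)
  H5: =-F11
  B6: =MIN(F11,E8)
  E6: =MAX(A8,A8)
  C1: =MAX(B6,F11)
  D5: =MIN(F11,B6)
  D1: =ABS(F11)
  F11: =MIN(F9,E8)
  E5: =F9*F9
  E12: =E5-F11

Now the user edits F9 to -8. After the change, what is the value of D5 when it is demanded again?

Initial pass — values computed on the first demand:
  F11 = MIN(-7, 7) = -7
  B6 = MIN(-7, 7) = -7
  D5 = MIN(-7, -7) = -7

Second demand — change propagation:
  F11: re-runs because F9 -7->-8; new result -8.
  B6: re-runs because F11 -7->-8; new result -8.
  D5: re-runs because F11 -7->-8; B6 -7->-8; new result -8.

D5 now evaluates to -8.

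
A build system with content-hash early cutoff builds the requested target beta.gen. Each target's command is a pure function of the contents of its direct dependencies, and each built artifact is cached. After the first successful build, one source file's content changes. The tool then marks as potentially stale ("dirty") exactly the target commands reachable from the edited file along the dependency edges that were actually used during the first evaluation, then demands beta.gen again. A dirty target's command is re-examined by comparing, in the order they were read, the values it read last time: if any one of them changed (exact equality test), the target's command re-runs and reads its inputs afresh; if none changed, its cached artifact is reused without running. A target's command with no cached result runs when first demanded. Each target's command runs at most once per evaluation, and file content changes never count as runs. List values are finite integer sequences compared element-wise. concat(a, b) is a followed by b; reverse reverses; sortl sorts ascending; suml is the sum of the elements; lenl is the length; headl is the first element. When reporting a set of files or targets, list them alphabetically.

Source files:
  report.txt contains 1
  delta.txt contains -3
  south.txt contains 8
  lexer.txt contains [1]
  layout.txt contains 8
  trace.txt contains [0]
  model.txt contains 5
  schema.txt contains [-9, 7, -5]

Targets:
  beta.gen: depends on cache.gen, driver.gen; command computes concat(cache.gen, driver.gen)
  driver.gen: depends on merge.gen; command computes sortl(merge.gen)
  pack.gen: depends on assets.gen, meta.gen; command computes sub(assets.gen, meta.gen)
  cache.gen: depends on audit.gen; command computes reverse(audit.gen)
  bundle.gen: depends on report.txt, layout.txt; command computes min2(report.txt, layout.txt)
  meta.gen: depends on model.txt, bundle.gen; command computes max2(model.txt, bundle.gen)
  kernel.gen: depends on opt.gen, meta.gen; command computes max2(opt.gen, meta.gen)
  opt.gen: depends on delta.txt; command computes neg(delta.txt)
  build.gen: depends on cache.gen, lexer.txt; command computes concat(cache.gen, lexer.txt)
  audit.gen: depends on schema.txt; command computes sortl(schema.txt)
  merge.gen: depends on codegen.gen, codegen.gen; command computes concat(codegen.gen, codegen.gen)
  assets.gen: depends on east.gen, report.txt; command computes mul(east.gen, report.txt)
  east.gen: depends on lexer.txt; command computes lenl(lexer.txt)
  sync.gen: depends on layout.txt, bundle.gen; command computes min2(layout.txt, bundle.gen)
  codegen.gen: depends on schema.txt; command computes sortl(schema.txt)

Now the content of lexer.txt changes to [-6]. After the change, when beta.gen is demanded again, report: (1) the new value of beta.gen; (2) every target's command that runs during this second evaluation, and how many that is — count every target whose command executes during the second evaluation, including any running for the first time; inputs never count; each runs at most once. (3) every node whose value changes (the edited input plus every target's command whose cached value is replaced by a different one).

New value of beta.gen: [7, -5, -9, -9, -9, -5, -5, 7, 7].
Target commands that run: none — 0 in total.
Values that change: lexer.txt.
Key observation: lexer.txt is never demanded by the output, so the edit triggers no recomputation at all.

First evaluation (everything demanded from the output):
  audit.gen = sortl([-9, 7, -5]) = [-9, -5, 7]
  cache.gen = reverse([-9, -5, 7]) = [7, -5, -9]
  codegen.gen = sortl([-9, 7, -5]) = [-9, -5, 7]
  merge.gen = concat([-9, -5, 7], [-9, -5, 7]) = [-9, -5, 7, -9, -5, 7]
  driver.gen = sortl([-9, -5, 7, -9, -5, 7]) = [-9, -9, -5, -5, 7, 7]
  beta.gen = concat([7, -5, -9], [-9, -9, -5, -5, 7, 7]) = [7, -5, -9, -9, -9, -5, -5, 7, 7]

Propagation after the edit:
  lexer.txt feeds no computation that the output demands — nothing is marked dirty and nothing runs.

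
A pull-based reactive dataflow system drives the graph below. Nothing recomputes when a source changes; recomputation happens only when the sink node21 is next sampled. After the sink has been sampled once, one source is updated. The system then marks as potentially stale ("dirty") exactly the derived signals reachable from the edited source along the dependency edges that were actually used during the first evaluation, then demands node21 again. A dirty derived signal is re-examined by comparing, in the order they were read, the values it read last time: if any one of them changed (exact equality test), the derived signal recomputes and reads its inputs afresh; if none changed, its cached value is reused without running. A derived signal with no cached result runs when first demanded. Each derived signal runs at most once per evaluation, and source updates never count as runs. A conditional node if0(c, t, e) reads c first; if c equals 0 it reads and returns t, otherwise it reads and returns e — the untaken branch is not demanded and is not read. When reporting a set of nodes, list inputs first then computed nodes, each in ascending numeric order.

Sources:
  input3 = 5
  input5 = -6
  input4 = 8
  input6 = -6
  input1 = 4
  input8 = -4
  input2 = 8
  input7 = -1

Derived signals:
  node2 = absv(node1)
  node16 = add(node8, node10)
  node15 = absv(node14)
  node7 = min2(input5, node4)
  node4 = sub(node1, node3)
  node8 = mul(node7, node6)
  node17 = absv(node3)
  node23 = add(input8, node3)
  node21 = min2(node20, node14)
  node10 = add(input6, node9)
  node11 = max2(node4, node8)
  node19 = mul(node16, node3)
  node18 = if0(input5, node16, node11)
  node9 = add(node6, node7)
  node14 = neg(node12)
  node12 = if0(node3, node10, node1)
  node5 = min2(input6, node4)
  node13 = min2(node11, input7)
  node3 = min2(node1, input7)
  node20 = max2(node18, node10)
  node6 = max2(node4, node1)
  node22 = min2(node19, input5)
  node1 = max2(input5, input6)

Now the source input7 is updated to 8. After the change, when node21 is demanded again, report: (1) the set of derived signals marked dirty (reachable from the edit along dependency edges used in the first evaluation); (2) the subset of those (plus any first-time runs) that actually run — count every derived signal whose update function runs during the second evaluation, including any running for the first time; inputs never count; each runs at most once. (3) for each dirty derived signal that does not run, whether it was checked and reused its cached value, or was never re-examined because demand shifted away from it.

Marked dirty: node3, node4, node6, node7, node8, node9, node10, node11, node12, node14, node18, node20, node21.
Derived signals that run: node3 — 1 in total.
Checked but reused from cache: node4, node6, node7, node8, node9, node10, node11, node12, node14, node18, node20, node21.
Key observation: the change is absorbed at node3 — it re-runs but produces the same value, and the output's value is unchanged.

First evaluation (everything demanded from the output):
  node1 = max2(-6, -6) = -6
  node3 = min2(-6, -1) = -6
  node4 = sub(-6, -6) = 0
  node6 = max2(0, -6) = 0
  node7 = min2(-6, 0) = -6
  node8 = mul(-6, 0) = 0
  node9 = add(0, -6) = -6
  node10 = add(-6, -6) = -12
  node11 = max2(0, 0) = 0
  node12 = if0(node3=-6 -> else branch node1) = -6
  node14 = neg(-6) = 6
  node18 = if0(input5=-6 -> else branch node11) = 0
  node20 = max2(0, -12) = 0
  node21 = min2(0, 6) = 0

Propagation after the edit:
  node3: runs — input7 -1->8; result -6 (same value as before).
  node4: checked — values it read are unchanged (node1 unchanged, node3 unchanged); reused cached 0 without running.
  node6: checked — values it read are unchanged (node4 unchanged, node1 unchanged); reused cached 0 without running.
  node7: checked — values it read are unchanged (input5 unchanged, node4 unchanged); reused cached -6 without running.
  node8: checked — values it read are unchanged (node7 unchanged, node6 unchanged); reused cached 0 without running.
  node9: checked — values it read are unchanged (node6 unchanged, node7 unchanged); reused cached -6 without running.
  node10: checked — values it read are unchanged (input6 unchanged, node9 unchanged); reused cached -12 without running.
  node11: checked — values it read are unchanged (node4 unchanged, node8 unchanged); reused cached 0 without running.
  node12: checked — values it read are unchanged (node3 unchanged, node1 unchanged); reused cached -6 without running.
  node14: checked — values it read are unchanged (node12 unchanged); reused cached 6 without running.
  node18: checked — values it read are unchanged (input5 unchanged, node11 unchanged); reused cached 0 without running.
  node20: checked — values it read are unchanged (node18 unchanged, node10 unchanged); reused cached 0 without running.
  node21: checked — values it read are unchanged (node20 unchanged, node14 unchanged); reused cached 0 without running.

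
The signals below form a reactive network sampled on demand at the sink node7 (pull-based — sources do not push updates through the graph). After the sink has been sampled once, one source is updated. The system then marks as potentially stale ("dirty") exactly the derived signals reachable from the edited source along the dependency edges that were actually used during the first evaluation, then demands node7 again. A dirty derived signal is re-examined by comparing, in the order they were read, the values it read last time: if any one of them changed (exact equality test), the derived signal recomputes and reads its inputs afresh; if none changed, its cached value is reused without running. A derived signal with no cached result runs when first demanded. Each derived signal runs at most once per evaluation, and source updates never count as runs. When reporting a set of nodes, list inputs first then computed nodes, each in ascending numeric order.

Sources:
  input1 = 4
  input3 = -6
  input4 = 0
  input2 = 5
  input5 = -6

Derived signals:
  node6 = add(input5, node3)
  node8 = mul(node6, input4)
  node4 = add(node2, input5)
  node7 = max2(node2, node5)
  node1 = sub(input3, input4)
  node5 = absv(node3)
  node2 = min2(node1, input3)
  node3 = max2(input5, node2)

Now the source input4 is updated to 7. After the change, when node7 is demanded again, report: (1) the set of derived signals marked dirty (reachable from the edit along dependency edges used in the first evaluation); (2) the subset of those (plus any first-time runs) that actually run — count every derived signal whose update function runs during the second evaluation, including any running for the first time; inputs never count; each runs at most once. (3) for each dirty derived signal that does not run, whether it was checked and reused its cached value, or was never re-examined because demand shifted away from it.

Initial pass — values computed on the first demand:
  node1 = sub(-6, 0) = -6
  node2 = min2(-6, -6) = -6
  node3 = max2(-6, -6) = -6
  node5 = absv(-6) = 6
  node7 = max2(-6, 6) = 6

Second demand — change propagation:
  node1: re-runs because input4 0->7; new result -13.
  node2: re-runs because node1 -6->-13; new result -13.
  node3: re-runs because node2 -6->-13; new result -6 (unchanged).
  node5: re-examined; everything it read last time is the same (node3 unchanged) — cache 6 kept, no run.
  node7: re-runs because node2 -6->-13; new result 6 (unchanged).

The important point: at node5 every value read last time is unchanged, so the dirty flag clears without a run.

Dirty set: node1, node2, node3, node5, node7.
Run set: node1, node2, node3, node7 (4 run).
Re-examined without running (cache reused): node5.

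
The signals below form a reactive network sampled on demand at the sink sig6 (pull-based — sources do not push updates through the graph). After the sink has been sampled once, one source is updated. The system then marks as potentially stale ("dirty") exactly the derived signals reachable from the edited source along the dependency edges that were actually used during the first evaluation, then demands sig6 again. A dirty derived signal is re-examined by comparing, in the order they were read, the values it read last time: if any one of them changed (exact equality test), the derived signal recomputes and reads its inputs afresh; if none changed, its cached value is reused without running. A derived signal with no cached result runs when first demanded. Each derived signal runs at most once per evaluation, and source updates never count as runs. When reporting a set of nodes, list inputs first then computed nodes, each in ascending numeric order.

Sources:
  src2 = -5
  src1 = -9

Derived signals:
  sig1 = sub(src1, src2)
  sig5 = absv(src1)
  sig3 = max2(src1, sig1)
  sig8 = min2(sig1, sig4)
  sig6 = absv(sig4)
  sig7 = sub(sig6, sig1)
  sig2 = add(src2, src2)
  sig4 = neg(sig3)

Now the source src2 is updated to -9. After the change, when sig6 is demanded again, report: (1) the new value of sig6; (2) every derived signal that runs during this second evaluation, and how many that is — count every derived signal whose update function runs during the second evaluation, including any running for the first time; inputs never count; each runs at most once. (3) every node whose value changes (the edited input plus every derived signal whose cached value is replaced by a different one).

Initial pass — values computed on the first demand:
  sig1 = sub(-9, -5) = -4
  sig3 = max2(-9, -4) = -4
  sig4 = neg(-4) = 4
  sig6 = absv(4) = 4

Second demand — change propagation:
  sig1: re-runs because src2 -5->-9; new result 0.
  sig3: re-runs because sig1 -4->0; new result 0.
  sig4: re-runs because sig3 -4->0; new result 0.
  sig6: re-runs because sig4 4->0; new result 0.

sig6 now evaluates to 0.
Run set: sig1, sig3, sig4, sig6 (4 run).
Changed values: src2, sig1, sig3, sig4, sig6.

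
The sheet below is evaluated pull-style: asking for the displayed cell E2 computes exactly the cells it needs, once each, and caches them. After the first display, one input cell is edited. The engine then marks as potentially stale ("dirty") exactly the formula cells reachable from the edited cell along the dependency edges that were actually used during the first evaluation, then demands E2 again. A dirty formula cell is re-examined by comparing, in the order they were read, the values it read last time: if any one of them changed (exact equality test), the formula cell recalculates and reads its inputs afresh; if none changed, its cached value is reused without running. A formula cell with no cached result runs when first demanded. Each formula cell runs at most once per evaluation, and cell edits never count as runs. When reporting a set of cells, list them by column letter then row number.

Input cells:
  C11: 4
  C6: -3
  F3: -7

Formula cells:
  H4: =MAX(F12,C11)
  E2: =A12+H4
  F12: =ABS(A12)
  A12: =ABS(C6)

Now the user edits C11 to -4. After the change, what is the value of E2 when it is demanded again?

First demand of the output computes:
  A12 = ABS(-3) = 3
  F12 = ABS(3) = 3
  H4 = MAX(3, 4) = 4
  E2 = 3 + 4 = 7

After the edit, cleaning proceeds:
  H4: a read changed (C11 4->-4) — executes, giving 3.
  E2: a read changed (H4 4->3) — executes, giving 6.

Demanding E2 again yields 6.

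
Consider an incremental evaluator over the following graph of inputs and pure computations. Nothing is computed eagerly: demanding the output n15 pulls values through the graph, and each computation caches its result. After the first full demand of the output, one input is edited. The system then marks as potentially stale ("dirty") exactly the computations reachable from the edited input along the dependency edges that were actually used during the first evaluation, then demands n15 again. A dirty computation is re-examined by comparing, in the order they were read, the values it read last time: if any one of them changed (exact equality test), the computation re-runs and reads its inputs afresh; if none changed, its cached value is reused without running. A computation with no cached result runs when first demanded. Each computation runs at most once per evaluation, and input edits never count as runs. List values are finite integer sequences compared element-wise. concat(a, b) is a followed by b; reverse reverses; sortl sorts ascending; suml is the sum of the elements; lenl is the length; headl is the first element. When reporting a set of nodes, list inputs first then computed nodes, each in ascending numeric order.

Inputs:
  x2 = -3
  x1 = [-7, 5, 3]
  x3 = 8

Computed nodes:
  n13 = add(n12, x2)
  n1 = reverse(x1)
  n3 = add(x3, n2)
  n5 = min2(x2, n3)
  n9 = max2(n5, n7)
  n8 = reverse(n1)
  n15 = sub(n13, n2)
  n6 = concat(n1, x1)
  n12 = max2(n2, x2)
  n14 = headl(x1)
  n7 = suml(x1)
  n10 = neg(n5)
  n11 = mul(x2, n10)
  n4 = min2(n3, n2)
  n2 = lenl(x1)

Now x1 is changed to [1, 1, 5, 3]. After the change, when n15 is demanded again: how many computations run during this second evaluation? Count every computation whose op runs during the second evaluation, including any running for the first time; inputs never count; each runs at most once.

Run set: n2, n12, n13, n15 (4 run).

Initial pass — values computed on the first demand:
  n2 = lenl([-7, 5, 3]) = 3
  n12 = max2(3, -3) = 3
  n13 = add(3, -3) = 0
  n15 = sub(0, 3) = -3

Second demand — change propagation:
  n2: re-runs because x1 [-7, 5, 3]->[1, 1, 5, 3]; new result 4.
  n12: re-runs because n2 3->4; new result 4.
  n13: re-runs because n12 3->4; new result 1.
  n15: re-runs because n13 0->1; n2 3->4; new result -3 (unchanged).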